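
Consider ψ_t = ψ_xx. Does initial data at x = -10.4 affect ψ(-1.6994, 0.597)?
Yes, for any finite x. The heat equation has infinite propagation speed, so all initial data affects all points at any t > 0.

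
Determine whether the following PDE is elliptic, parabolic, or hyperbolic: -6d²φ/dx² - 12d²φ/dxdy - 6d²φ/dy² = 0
Coefficients: A = -6, B = -12, C = -6. B² - 4AC = 0, which is zero, so the equation is parabolic.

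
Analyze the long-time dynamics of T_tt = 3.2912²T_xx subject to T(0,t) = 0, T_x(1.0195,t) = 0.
Long-time behavior: T oscillates (no decay). Energy is conserved; the solution oscillates indefinitely as standing waves.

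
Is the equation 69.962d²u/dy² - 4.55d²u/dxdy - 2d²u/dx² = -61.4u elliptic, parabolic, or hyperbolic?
Rewriting in standard form: -2d²u/dx² - 4.55d²u/dxdy + 69.962d²u/dy² + 61.4u = 0. Computing B² - 4AC with A = -2, B = -4.55, C = 69.962: discriminant = 580.3985 (positive). Answer: hyperbolic.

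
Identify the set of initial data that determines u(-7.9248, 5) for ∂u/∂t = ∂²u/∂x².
The entire real line. The heat equation has infinite propagation speed: any initial disturbance instantly affects all points (though exponentially small far away).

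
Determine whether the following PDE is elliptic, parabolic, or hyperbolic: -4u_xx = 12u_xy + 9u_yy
Rewriting in standard form: -4u_xx - 12u_xy - 9u_yy = 0. Coefficients: A = -4, B = -12, C = -9. B² - 4AC = 0, which is zero, so the equation is parabolic.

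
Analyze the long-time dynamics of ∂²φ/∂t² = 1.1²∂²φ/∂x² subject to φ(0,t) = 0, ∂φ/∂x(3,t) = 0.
Long-time behavior: φ oscillates (no decay). Energy is conserved; the solution oscillates indefinitely as standing waves.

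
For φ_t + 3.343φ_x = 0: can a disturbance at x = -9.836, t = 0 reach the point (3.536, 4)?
Yes. The characteristic through (3.536, 4) passes through x = -9.836.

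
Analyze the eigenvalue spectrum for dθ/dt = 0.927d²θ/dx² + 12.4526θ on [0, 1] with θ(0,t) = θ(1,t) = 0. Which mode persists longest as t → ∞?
Eigenvalues: λₙ = 0.927n²π²/1² - 12.4526.
First three modes:
  n=1: λ₁ = 0.927π² - 12.4526 ≈ -3.303
  n=2: λ₂ = 3.708π² - 12.4526 ≈ 24.144
  n=3: λ₃ = 8.343π² - 12.4526 ≈ 69.89
Since 0.927π² ≈ 9.149 < 12.4526, λ₁ < 0.
The n=1 mode grows fastest (−λₙ is largest for n=1) → dominates.
Asymptotic: θ ~ c₁ sin(πx/1) e^{3.303t} (exponential growth at rate −λ₁ ≈ 3.303).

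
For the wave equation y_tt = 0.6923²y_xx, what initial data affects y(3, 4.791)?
Domain of dependence: [-0.3168093, 6.3168093]. Signals travel at speed 0.6923, so data within |x - 3| ≤ 0.6923·4.791 = 3.3168093 can reach the point.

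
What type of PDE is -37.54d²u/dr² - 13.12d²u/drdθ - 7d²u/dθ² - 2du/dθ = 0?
With A = -37.54, B = -13.12, C = -7, the discriminant is -878.9856. This is an elliptic PDE.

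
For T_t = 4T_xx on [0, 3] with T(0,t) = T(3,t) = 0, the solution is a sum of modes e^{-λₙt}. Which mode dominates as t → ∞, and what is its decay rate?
Eigenvalues: λₙ = 4n²π²/3².
First three modes:
  n=1: λ₁ = 4π²/3² ≈ 4.386
  n=2: λ₂ = 16π²/3² ≈ 17.546 (4× faster decay)
  n=3: λ₃ = 36π²/3² ≈ 39.478 (9× faster decay)
As t → ∞, higher modes decay exponentially faster. The n=1 mode dominates: T ~ c₁ sin(πx/3) e^{-λ₁t}.
Decay rate: λ₁ = 4π²/3² ≈ 4.386.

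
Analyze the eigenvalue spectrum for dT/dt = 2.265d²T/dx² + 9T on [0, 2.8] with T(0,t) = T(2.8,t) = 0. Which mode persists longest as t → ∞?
Eigenvalues: λₙ = 2.265n²π²/2.8² - 9.
First three modes:
  n=1: λ₁ = 2.265π²/2.8² - 9 ≈ -6.149
  n=2: λ₂ = 9.06π²/2.8² - 9 ≈ 2.405
  n=3: λ₃ = 20.385π²/2.8² - 9 ≈ 16.662
Since 2.265π²/2.8² ≈ 2.851 < 9, λ₁ < 0.
The n=1 mode grows fastest (−λₙ is largest for n=1) → dominates.
Asymptotic: T ~ c₁ sin(πx/2.8) e^{6.149t} (exponential growth at rate −λ₁ ≈ 6.149).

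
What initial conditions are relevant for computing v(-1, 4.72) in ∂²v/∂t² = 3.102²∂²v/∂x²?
Domain of dependence: [-15.64144, 13.64144]. Signals travel at speed 3.102, so data within |x - -1| ≤ 3.102·4.72 = 14.64144 can reach the point.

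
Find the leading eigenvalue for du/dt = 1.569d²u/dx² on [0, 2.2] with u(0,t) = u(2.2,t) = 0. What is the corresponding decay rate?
Eigenvalues: λₙ = 1.569n²π²/2.2².
First three modes:
  n=1: λ₁ = 1.569π²/2.2² ≈ 3.199
  n=2: λ₂ = 6.276π²/2.2² ≈ 12.798 (4× faster decay)
  n=3: λ₃ = 14.121π²/2.2² ≈ 28.795 (9× faster decay)
As t → ∞, higher modes decay exponentially faster. The n=1 mode dominates: u ~ c₁ sin(πx/2.2) e^{-λ₁t}.
Decay rate: λ₁ = 1.569π²/2.2² ≈ 3.199.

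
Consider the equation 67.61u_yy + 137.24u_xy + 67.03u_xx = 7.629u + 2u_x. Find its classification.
Rewriting in standard form: 67.03u_xx + 137.24u_xy + 67.61u_yy - 2u_x - 7.629u = 0. Hyperbolic. (A = 67.03, B = 137.24, C = 67.61 gives B² - 4AC = 707.2244.)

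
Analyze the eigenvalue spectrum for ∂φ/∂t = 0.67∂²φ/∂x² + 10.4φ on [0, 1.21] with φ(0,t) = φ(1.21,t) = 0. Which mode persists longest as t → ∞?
Eigenvalues: λₙ = 0.67n²π²/1.21² - 10.4.
First three modes:
  n=1: λ₁ = 0.67π²/1.21² - 10.4 ≈ -5.883
  n=2: λ₂ = 2.68π²/1.21² - 10.4 ≈ 7.666
  n=3: λ₃ = 6.03π²/1.21² - 10.4 ≈ 30.249
Since 0.67π²/1.21² ≈ 4.517 < 10.4, λ₁ < 0.
The n=1 mode grows fastest (−λₙ is largest for n=1) → dominates.
Asymptotic: φ ~ c₁ sin(πx/1.21) e^{5.883t} (exponential growth at rate −λ₁ ≈ 5.883).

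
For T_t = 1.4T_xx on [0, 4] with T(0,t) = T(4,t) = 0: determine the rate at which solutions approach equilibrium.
Eigenvalues: λₙ = 1.4n²π²/4².
First three modes:
  n=1: λ₁ = 1.4π²/4² ≈ 0.864
  n=2: λ₂ = 5.6π²/4² ≈ 3.454 (4× faster decay)
  n=3: λ₃ = 12.6π²/4² ≈ 7.772 (9× faster decay)
As t → ∞, higher modes decay exponentially faster. The n=1 mode dominates: T ~ c₁ sin(πx/4) e^{-λ₁t}.
Decay rate: λ₁ = 1.4π²/4² ≈ 0.864.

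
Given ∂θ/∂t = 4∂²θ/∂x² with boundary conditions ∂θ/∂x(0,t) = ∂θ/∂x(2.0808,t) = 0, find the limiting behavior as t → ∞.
θ → constant (steady state). Heat is conserved (no flux at boundaries); solution approaches the spatial average.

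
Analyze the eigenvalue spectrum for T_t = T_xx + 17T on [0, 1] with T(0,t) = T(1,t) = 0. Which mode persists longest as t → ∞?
Eigenvalues: λₙ = n²π²/1² - 17.
First three modes:
  n=1: λ₁ = π² - 17 ≈ -7.13
  n=2: λ₂ = 4π² - 17 ≈ 22.478
  n=3: λ₃ = 9π² - 17 ≈ 71.826
Since π² ≈ 9.87 < 17, λ₁ < 0.
The n=1 mode grows fastest (−λₙ is largest for n=1) → dominates.
Asymptotic: T ~ c₁ sin(πx/1) e^{7.13t} (exponential growth at rate −λ₁ ≈ 7.13).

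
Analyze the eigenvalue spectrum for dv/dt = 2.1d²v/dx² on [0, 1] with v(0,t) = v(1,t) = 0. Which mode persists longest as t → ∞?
Eigenvalues: λₙ = 2.1n²π².
First three modes:
  n=1: λ₁ = 2.1π² ≈ 20.726
  n=2: λ₂ = 8.4π² ≈ 82.905 (4× faster decay)
  n=3: λ₃ = 18.9π² ≈ 186.536 (9× faster decay)
As t → ∞, higher modes decay exponentially faster. The n=1 mode dominates: v ~ c₁ sin(πx) e^{-λ₁t}.
Decay rate: λ₁ = 2.1π² ≈ 20.726.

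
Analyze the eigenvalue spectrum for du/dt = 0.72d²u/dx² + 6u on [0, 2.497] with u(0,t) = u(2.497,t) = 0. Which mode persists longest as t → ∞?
Eigenvalues: λₙ = 0.72n²π²/2.497² - 6.
First three modes:
  n=1: λ₁ = 0.72π²/2.497² - 6 ≈ -4.86
  n=2: λ₂ = 2.88π²/2.497² - 6 ≈ -1.441
  n=3: λ₃ = 6.48π²/2.497² - 6 ≈ 4.257
Since 0.72π²/2.497² ≈ 1.14 < 6, λ₁ < 0.
The n=1 mode grows fastest (−λₙ is largest for n=1) → dominates.
Asymptotic: u ~ c₁ sin(πx/2.497) e^{4.86t} (exponential growth at rate −λ₁ ≈ 4.86).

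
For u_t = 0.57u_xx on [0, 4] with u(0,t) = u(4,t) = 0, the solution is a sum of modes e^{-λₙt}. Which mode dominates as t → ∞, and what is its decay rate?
Eigenvalues: λₙ = 0.57n²π²/4².
First three modes:
  n=1: λ₁ = 0.57π²/4² ≈ 0.352
  n=2: λ₂ = 2.28π²/4² ≈ 1.406 (4× faster decay)
  n=3: λ₃ = 5.13π²/4² ≈ 3.164 (9× faster decay)
As t → ∞, higher modes decay exponentially faster. The n=1 mode dominates: u ~ c₁ sin(πx/4) e^{-λ₁t}.
Decay rate: λ₁ = 0.57π²/4² ≈ 0.352.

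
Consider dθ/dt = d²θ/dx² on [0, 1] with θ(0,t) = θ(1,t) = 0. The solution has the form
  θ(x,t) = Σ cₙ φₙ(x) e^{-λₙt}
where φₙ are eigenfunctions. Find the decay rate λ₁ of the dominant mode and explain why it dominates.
Eigenvalues: λₙ = n²π².
First three modes:
  n=1: λ₁ = π² ≈ 9.87
  n=2: λ₂ = 4π² ≈ 39.478 (4× faster decay)
  n=3: λ₃ = 9π² ≈ 88.826 (9× faster decay)
As t → ∞, higher modes decay exponentially faster. The n=1 mode dominates: θ ~ c₁ sin(πx) e^{-λ₁t}.
Decay rate: λ₁ = π² ≈ 9.87.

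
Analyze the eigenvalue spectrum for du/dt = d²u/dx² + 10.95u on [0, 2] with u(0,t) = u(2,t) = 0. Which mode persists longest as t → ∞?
Eigenvalues: λₙ = n²π²/2² - 10.95.
First three modes:
  n=1: λ₁ = π²/2² - 10.95 ≈ -8.483
  n=2: λ₂ = 4π²/2² - 10.95 ≈ -1.08
  n=3: λ₃ = 9π²/2² - 10.95 ≈ 11.257
Since π²/2² ≈ 2.467 < 10.95, λ₁ < 0.
The n=1 mode grows fastest (−λₙ is largest for n=1) → dominates.
Asymptotic: u ~ c₁ sin(πx/2) e^{8.483t} (exponential growth at rate −λ₁ ≈ 8.483).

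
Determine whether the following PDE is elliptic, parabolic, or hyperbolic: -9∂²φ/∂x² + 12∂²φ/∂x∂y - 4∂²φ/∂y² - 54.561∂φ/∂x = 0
Coefficients: A = -9, B = 12, C = -4. B² - 4AC = 0, which is zero, so the equation is parabolic.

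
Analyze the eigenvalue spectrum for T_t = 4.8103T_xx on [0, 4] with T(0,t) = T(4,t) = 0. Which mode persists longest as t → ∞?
Eigenvalues: λₙ = 4.8103n²π²/4².
First three modes:
  n=1: λ₁ = 4.8103π²/4² ≈ 2.967
  n=2: λ₂ = 19.2412π²/4² ≈ 11.869 (4× faster decay)
  n=3: λ₃ = 43.2927π²/4² ≈ 26.705 (9× faster decay)
As t → ∞, higher modes decay exponentially faster. The n=1 mode dominates: T ~ c₁ sin(πx/4) e^{-λ₁t}.
Decay rate: λ₁ = 4.8103π²/4² ≈ 2.967.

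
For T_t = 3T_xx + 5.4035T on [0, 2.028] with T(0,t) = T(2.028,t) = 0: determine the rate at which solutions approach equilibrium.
Eigenvalues: λₙ = 3n²π²/2.028² - 5.4035.
First three modes:
  n=1: λ₁ = 3π²/2.028² - 5.4035 ≈ 1.796
  n=2: λ₂ = 12π²/2.028² - 5.4035 ≈ 23.393
  n=3: λ₃ = 27π²/2.028² - 5.4035 ≈ 59.389
Since 3π²/2.028² ≈ 7.199 > 5.4035, all λₙ > 0.
The n=1 mode decays slowest → dominates as t → ∞.
Asymptotic: T ~ c₁ sin(πx/2.028) e^{-λ₁t} with decay rate λ₁ ≈ 1.796.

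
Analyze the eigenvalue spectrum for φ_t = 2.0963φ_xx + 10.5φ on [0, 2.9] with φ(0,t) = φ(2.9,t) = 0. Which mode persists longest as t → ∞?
Eigenvalues: λₙ = 2.0963n²π²/2.9² - 10.5.
First three modes:
  n=1: λ₁ = 2.0963π²/2.9² - 10.5 ≈ -8.04
  n=2: λ₂ = 8.3852π²/2.9² - 10.5 ≈ -0.659
  n=3: λ₃ = 18.8667π²/2.9² - 10.5 ≈ 11.641
Since 2.0963π²/2.9² ≈ 2.46 < 10.5, λ₁ < 0.
The n=1 mode grows fastest (−λₙ is largest for n=1) → dominates.
Asymptotic: φ ~ c₁ sin(πx/2.9) e^{8.04t} (exponential growth at rate −λ₁ ≈ 8.04).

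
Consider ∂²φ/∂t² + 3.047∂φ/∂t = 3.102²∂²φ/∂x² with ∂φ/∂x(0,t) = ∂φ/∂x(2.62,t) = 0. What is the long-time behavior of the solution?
As t → ∞, φ → constant (steady state). Damping (γ=3.047) dissipates the nonconstant modes; with Neumann BCs the spatial average obeys M''+γM'=0 and tends to a finite limit.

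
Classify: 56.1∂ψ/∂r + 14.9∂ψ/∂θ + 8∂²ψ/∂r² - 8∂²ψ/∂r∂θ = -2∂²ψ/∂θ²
Rewriting in standard form: 8∂²ψ/∂r² - 8∂²ψ/∂r∂θ + 2∂²ψ/∂θ² + 56.1∂ψ/∂r + 14.9∂ψ/∂θ = 0. Parabolic (discriminant = 0).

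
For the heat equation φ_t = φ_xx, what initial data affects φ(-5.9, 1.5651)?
The entire real line. The heat equation has infinite propagation speed: any initial disturbance instantly affects all points (though exponentially small far away).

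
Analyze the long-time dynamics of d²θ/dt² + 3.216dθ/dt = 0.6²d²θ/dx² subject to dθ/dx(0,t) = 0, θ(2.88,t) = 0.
Long-time behavior: θ → 0. Damping (γ=3.216) dissipates energy; oscillations decay exponentially.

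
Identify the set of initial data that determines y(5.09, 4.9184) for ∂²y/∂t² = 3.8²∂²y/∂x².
Domain of dependence: [-13.59992, 23.77992]. Signals travel at speed 3.8, so data within |x - 5.09| ≤ 3.8·4.9184 = 18.68992 can reach the point.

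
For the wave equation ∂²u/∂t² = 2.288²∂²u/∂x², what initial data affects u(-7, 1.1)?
Domain of dependence: [-9.5168, -4.4832]. Signals travel at speed 2.288, so data within |x - -7| ≤ 2.288·1.1 = 2.5168 can reach the point.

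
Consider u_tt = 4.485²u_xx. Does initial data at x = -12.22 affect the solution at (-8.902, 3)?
Yes. The domain of dependence is [-22.357, 4.553], and -12.22 ∈ [-22.357, 4.553].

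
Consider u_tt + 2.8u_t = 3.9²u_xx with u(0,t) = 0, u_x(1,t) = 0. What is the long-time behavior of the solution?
As t → ∞, u → 0. Damping (γ=2.8) dissipates energy; oscillations decay exponentially.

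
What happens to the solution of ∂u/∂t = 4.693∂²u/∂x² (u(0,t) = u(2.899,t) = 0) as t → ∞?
u → 0. Heat diffuses out through both boundaries.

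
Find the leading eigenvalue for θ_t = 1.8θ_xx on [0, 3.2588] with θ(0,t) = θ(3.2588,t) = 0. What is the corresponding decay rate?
Eigenvalues: λₙ = 1.8n²π²/3.2588².
First three modes:
  n=1: λ₁ = 1.8π²/3.2588² ≈ 1.673
  n=2: λ₂ = 7.2π²/3.2588² ≈ 6.691 (4× faster decay)
  n=3: λ₃ = 16.2π²/3.2588² ≈ 15.056 (9× faster decay)
As t → ∞, higher modes decay exponentially faster. The n=1 mode dominates: θ ~ c₁ sin(πx/3.2588) e^{-λ₁t}.
Decay rate: λ₁ = 1.8π²/3.2588² ≈ 1.673.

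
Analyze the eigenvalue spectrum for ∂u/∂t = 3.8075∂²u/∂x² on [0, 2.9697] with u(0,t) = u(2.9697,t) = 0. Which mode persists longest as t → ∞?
Eigenvalues: λₙ = 3.8075n²π²/2.9697².
First three modes:
  n=1: λ₁ = 3.8075π²/2.9697² ≈ 4.261
  n=2: λ₂ = 15.23π²/2.9697² ≈ 17.044 (4× faster decay)
  n=3: λ₃ = 34.2675π²/2.9697² ≈ 38.349 (9× faster decay)
As t → ∞, higher modes decay exponentially faster. The n=1 mode dominates: u ~ c₁ sin(πx/2.9697) e^{-λ₁t}.
Decay rate: λ₁ = 3.8075π²/2.9697² ≈ 4.261.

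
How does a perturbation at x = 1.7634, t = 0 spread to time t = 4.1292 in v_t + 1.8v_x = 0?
At x = 9.19596. The characteristic carries data from (1.7634, 0) to (9.19596, 4.1292).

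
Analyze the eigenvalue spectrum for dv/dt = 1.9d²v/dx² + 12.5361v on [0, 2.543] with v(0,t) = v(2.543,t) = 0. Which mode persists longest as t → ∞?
Eigenvalues: λₙ = 1.9n²π²/2.543² - 12.5361.
First three modes:
  n=1: λ₁ = 1.9π²/2.543² - 12.5361 ≈ -9.636
  n=2: λ₂ = 7.6π²/2.543² - 12.5361 ≈ -0.937
  n=3: λ₃ = 17.1π²/2.543² - 12.5361 ≈ 13.562
Since 1.9π²/2.543² ≈ 2.9 < 12.5361, λ₁ < 0.
The n=1 mode grows fastest (−λₙ is largest for n=1) → dominates.
Asymptotic: v ~ c₁ sin(πx/2.543) e^{9.636t} (exponential growth at rate −λ₁ ≈ 9.636).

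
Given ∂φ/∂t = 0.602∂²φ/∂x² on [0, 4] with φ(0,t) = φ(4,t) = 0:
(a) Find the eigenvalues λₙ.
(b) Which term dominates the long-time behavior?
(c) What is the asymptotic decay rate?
Eigenvalues: λₙ = 0.602n²π²/4².
First three modes:
  n=1: λ₁ = 0.602π²/4² ≈ 0.371
  n=2: λ₂ = 2.408π²/4² ≈ 1.485 (4× faster decay)
  n=3: λ₃ = 5.418π²/4² ≈ 3.342 (9× faster decay)
As t → ∞, higher modes decay exponentially faster. The n=1 mode dominates: φ ~ c₁ sin(πx/4) e^{-λ₁t}.
Decay rate: λ₁ = 0.602π²/4² ≈ 0.371.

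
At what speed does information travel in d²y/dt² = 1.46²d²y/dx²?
Speed = 1.46. Information travels along characteristics x = x₀ ± 1.46t.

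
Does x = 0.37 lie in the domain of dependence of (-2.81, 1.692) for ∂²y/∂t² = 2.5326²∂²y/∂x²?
Yes. The domain of dependence is [-7.0951592, 1.4751592], and 0.37 ∈ [-7.0951592, 1.4751592].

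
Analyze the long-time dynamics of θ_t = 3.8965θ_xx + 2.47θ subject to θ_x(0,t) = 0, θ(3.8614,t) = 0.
Long-time behavior: θ grows unboundedly. Reaction dominates diffusion (r=2.47 > κπ²/(4L²)≈0.64); solution grows exponentially.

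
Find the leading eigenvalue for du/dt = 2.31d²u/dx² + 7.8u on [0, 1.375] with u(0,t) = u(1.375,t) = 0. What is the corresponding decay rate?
Eigenvalues: λₙ = 2.31n²π²/1.375² - 7.8.
First three modes:
  n=1: λ₁ = 2.31π²/1.375² - 7.8 ≈ 4.259
  n=2: λ₂ = 9.24π²/1.375² - 7.8 ≈ 40.435
  n=3: λ₃ = 20.79π²/1.375² - 7.8 ≈ 100.73
Since 2.31π²/1.375² ≈ 12.059 > 7.8, all λₙ > 0.
The n=1 mode decays slowest → dominates as t → ∞.
Asymptotic: u ~ c₁ sin(πx/1.375) e^{-λ₁t} with decay rate λ₁ ≈ 4.259.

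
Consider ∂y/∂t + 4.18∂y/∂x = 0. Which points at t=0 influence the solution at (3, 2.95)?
A single point: x = -9.331. The characteristic through (3, 2.95) is x - 4.18t = const, so x = 3 - 4.18·2.95 = -9.331.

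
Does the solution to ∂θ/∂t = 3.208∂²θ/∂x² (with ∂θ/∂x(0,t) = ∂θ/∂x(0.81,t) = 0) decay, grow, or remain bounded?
θ → constant (steady state). Heat is conserved (no flux at boundaries); solution approaches the spatial average.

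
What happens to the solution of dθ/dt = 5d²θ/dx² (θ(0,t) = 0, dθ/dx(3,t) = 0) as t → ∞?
θ → 0. Heat escapes through the Dirichlet boundary.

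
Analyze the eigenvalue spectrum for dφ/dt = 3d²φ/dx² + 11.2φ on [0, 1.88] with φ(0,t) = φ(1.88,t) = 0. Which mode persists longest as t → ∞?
Eigenvalues: λₙ = 3n²π²/1.88² - 11.2.
First three modes:
  n=1: λ₁ = 3π²/1.88² - 11.2 ≈ -2.823
  n=2: λ₂ = 12π²/1.88² - 11.2 ≈ 22.309
  n=3: λ₃ = 27π²/1.88² - 11.2 ≈ 64.196
Since 3π²/1.88² ≈ 8.377 < 11.2, λ₁ < 0.
The n=1 mode grows fastest (−λₙ is largest for n=1) → dominates.
Asymptotic: φ ~ c₁ sin(πx/1.88) e^{2.823t} (exponential growth at rate −λ₁ ≈ 2.823).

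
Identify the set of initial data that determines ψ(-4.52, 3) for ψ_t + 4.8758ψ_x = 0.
A single point: x = -19.1474. The characteristic through (-4.52, 3) is x - 4.8758t = const, so x = -4.52 - 4.8758·3 = -19.1474.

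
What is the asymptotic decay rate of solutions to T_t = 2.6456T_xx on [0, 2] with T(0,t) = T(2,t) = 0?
Eigenvalues: λₙ = 2.6456n²π²/2².
First three modes:
  n=1: λ₁ = 2.6456π²/2² ≈ 6.528
  n=2: λ₂ = 10.5824π²/2² ≈ 26.111 (4× faster decay)
  n=3: λ₃ = 23.8104π²/2² ≈ 58.75 (9× faster decay)
As t → ∞, higher modes decay exponentially faster. The n=1 mode dominates: T ~ c₁ sin(πx/2) e^{-λ₁t}.
Decay rate: λ₁ = 2.6456π²/2² ≈ 6.528.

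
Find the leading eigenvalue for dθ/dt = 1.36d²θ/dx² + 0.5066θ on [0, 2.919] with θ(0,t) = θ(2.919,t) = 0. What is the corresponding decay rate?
Eigenvalues: λₙ = 1.36n²π²/2.919² - 0.5066.
First three modes:
  n=1: λ₁ = 1.36π²/2.919² - 0.5066 ≈ 1.069
  n=2: λ₂ = 5.44π²/2.919² - 0.5066 ≈ 5.795
  n=3: λ₃ = 12.24π²/2.919² - 0.5066 ≈ 13.671
Since 1.36π²/2.919² ≈ 1.575 > 0.5066, all λₙ > 0.
The n=1 mode decays slowest → dominates as t → ∞.
Asymptotic: θ ~ c₁ sin(πx/2.919) e^{-λ₁t} with decay rate λ₁ ≈ 1.069.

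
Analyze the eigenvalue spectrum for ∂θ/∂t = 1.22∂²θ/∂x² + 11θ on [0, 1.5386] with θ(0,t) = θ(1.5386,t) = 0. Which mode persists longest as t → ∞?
Eigenvalues: λₙ = 1.22n²π²/1.5386² - 11.
First three modes:
  n=1: λ₁ = 1.22π²/1.5386² - 11 ≈ -5.914
  n=2: λ₂ = 4.88π²/1.5386² - 11 ≈ 9.345
  n=3: λ₃ = 10.98π²/1.5386² - 11 ≈ 34.777
Since 1.22π²/1.5386² ≈ 5.086 < 11, λ₁ < 0.
The n=1 mode grows fastest (−λₙ is largest for n=1) → dominates.
Asymptotic: θ ~ c₁ sin(πx/1.5386) e^{5.914t} (exponential growth at rate −λ₁ ≈ 5.914).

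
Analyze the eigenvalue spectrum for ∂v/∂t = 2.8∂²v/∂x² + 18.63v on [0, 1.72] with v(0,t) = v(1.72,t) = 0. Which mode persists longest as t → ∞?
Eigenvalues: λₙ = 2.8n²π²/1.72² - 18.63.
First three modes:
  n=1: λ₁ = 2.8π²/1.72² - 18.63 ≈ -9.289
  n=2: λ₂ = 11.2π²/1.72² - 18.63 ≈ 18.735
  n=3: λ₃ = 25.2π²/1.72² - 18.63 ≈ 65.44
Since 2.8π²/1.72² ≈ 9.341 < 18.63, λ₁ < 0.
The n=1 mode grows fastest (−λₙ is largest for n=1) → dominates.
Asymptotic: v ~ c₁ sin(πx/1.72) e^{9.289t} (exponential growth at rate −λ₁ ≈ 9.289).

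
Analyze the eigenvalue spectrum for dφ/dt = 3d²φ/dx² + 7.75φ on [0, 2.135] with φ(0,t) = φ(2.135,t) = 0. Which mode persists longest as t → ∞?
Eigenvalues: λₙ = 3n²π²/2.135² - 7.75.
First three modes:
  n=1: λ₁ = 3π²/2.135² - 7.75 ≈ -1.254
  n=2: λ₂ = 12π²/2.135² - 7.75 ≈ 18.233
  n=3: λ₃ = 27π²/2.135² - 7.75 ≈ 50.711
Since 3π²/2.135² ≈ 6.496 < 7.75, λ₁ < 0.
The n=1 mode grows fastest (−λₙ is largest for n=1) → dominates.
Asymptotic: φ ~ c₁ sin(πx/2.135) e^{1.254t} (exponential growth at rate −λ₁ ≈ 1.254).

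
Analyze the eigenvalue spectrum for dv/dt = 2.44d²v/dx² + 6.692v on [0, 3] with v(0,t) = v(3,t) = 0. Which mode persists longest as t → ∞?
Eigenvalues: λₙ = 2.44n²π²/3² - 6.692.
First three modes:
  n=1: λ₁ = 2.44π²/3² - 6.692 ≈ -4.016
  n=2: λ₂ = 9.76π²/3² - 6.692 ≈ 4.011
  n=3: λ₃ = 21.96π²/3² - 6.692 ≈ 17.39
Since 2.44π²/3² ≈ 2.676 < 6.692, λ₁ < 0.
The n=1 mode grows fastest (−λₙ is largest for n=1) → dominates.
Asymptotic: v ~ c₁ sin(πx/3) e^{4.016t} (exponential growth at rate −λ₁ ≈ 4.016).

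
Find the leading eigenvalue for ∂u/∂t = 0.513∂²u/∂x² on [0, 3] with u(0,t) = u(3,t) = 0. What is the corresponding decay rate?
Eigenvalues: λₙ = 0.513n²π²/3².
First three modes:
  n=1: λ₁ = 0.513π²/3² ≈ 0.563
  n=2: λ₂ = 2.052π²/3² ≈ 2.25 (4× faster decay)
  n=3: λ₃ = 4.617π²/3² ≈ 5.063 (9× faster decay)
As t → ∞, higher modes decay exponentially faster. The n=1 mode dominates: u ~ c₁ sin(πx/3) e^{-λ₁t}.
Decay rate: λ₁ = 0.513π²/3² ≈ 0.563.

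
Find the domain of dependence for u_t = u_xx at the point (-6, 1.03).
The entire real line. The heat equation has infinite propagation speed: any initial disturbance instantly affects all points (though exponentially small far away).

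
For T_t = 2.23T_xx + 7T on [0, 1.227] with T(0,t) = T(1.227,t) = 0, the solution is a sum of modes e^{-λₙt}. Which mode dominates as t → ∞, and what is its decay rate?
Eigenvalues: λₙ = 2.23n²π²/1.227² - 7.
First three modes:
  n=1: λ₁ = 2.23π²/1.227² - 7 ≈ 7.619
  n=2: λ₂ = 8.92π²/1.227² - 7 ≈ 51.476
  n=3: λ₃ = 20.07π²/1.227² - 7 ≈ 124.57
Since 2.23π²/1.227² ≈ 14.619 > 7, all λₙ > 0.
The n=1 mode decays slowest → dominates as t → ∞.
Asymptotic: T ~ c₁ sin(πx/1.227) e^{-λ₁t} with decay rate λ₁ ≈ 7.619.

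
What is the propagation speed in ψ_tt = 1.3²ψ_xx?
Speed = 1.3. Information travels along characteristics x = x₀ ± 1.3t.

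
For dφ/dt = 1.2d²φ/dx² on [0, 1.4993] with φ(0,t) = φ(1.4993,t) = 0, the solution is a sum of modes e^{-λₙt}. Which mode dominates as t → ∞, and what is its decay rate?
Eigenvalues: λₙ = 1.2n²π²/1.4993².
First three modes:
  n=1: λ₁ = 1.2π²/1.4993² ≈ 5.269
  n=2: λ₂ = 4.8π²/1.4993² ≈ 21.075 (4× faster decay)
  n=3: λ₃ = 10.8π²/1.4993² ≈ 47.418 (9× faster decay)
As t → ∞, higher modes decay exponentially faster. The n=1 mode dominates: φ ~ c₁ sin(πx/1.4993) e^{-λ₁t}.
Decay rate: λ₁ = 1.2π²/1.4993² ≈ 5.269.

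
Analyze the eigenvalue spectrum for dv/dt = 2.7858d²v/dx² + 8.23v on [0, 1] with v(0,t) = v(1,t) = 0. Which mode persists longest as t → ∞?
Eigenvalues: λₙ = 2.7858n²π²/1² - 8.23.
First three modes:
  n=1: λ₁ = 2.7858π² - 8.23 ≈ 19.265
  n=2: λ₂ = 11.1432π² - 8.23 ≈ 101.749
  n=3: λ₃ = 25.0722π² - 8.23 ≈ 239.223
Since 2.7858π² ≈ 27.495 > 8.23, all λₙ > 0.
The n=1 mode decays slowest → dominates as t → ∞.
Asymptotic: v ~ c₁ sin(πx/1) e^{-λ₁t} with decay rate λ₁ ≈ 19.265.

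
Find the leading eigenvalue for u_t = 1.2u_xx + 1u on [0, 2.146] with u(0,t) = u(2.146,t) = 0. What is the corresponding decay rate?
Eigenvalues: λₙ = 1.2n²π²/2.146² - 1.
First three modes:
  n=1: λ₁ = 1.2π²/2.146² - 1 ≈ 1.572
  n=2: λ₂ = 4.8π²/2.146² - 1 ≈ 9.287
  n=3: λ₃ = 10.8π²/2.146² - 1 ≈ 22.145
Since 1.2π²/2.146² ≈ 2.572 > 1, all λₙ > 0.
The n=1 mode decays slowest → dominates as t → ∞.
Asymptotic: u ~ c₁ sin(πx/2.146) e^{-λ₁t} with decay rate λ₁ ≈ 1.572.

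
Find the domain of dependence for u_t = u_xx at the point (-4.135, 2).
The entire real line. The heat equation has infinite propagation speed: any initial disturbance instantly affects all points (though exponentially small far away).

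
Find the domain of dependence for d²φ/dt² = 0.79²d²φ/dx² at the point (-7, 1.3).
Domain of dependence: [-8.027, -5.973]. Signals travel at speed 0.79, so data within |x - -7| ≤ 0.79·1.3 = 1.027 can reach the point.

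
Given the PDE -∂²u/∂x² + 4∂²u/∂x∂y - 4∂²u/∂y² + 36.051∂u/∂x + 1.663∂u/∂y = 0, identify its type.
The second-order coefficients are A = -1, B = 4, C = -4. Since B² - 4AC = 0 = 0, this is a parabolic PDE.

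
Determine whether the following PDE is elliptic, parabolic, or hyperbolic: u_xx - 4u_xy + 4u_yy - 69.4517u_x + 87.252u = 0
Coefficients: A = 1, B = -4, C = 4. B² - 4AC = 0, which is zero, so the equation is parabolic.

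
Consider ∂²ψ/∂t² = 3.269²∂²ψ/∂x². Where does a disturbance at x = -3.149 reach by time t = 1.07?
Domain of influence: [-6.64683, 0.34883]. Data at x = -3.149 spreads outward at speed 3.269.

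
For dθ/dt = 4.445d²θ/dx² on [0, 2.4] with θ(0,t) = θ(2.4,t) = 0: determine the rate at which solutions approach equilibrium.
Eigenvalues: λₙ = 4.445n²π²/2.4².
First three modes:
  n=1: λ₁ = 4.445π²/2.4² ≈ 7.616
  n=2: λ₂ = 17.78π²/2.4² ≈ 30.466 (4× faster decay)
  n=3: λ₃ = 40.005π²/2.4² ≈ 68.547 (9× faster decay)
As t → ∞, higher modes decay exponentially faster. The n=1 mode dominates: θ ~ c₁ sin(πx/2.4) e^{-λ₁t}.
Decay rate: λ₁ = 4.445π²/2.4² ≈ 7.616.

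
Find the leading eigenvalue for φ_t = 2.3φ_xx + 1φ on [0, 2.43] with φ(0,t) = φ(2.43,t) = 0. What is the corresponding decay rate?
Eigenvalues: λₙ = 2.3n²π²/2.43² - 1.
First three modes:
  n=1: λ₁ = 2.3π²/2.43² - 1 ≈ 2.844
  n=2: λ₂ = 9.2π²/2.43² - 1 ≈ 14.377
  n=3: λ₃ = 20.7π²/2.43² - 1 ≈ 33.599
Since 2.3π²/2.43² ≈ 3.844 > 1, all λₙ > 0.
The n=1 mode decays slowest → dominates as t → ∞.
Asymptotic: φ ~ c₁ sin(πx/2.43) e^{-λ₁t} with decay rate λ₁ ≈ 2.844.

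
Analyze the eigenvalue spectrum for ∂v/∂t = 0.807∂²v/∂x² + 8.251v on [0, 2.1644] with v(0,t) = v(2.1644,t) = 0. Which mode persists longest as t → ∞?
Eigenvalues: λₙ = 0.807n²π²/2.1644² - 8.251.
First three modes:
  n=1: λ₁ = 0.807π²/2.1644² - 8.251 ≈ -6.551
  n=2: λ₂ = 3.228π²/2.1644² - 8.251 ≈ -1.45
  n=3: λ₃ = 7.263π²/2.1644² - 8.251 ≈ 7.051
Since 0.807π²/2.1644² ≈ 1.7 < 8.251, λ₁ < 0.
The n=1 mode grows fastest (−λₙ is largest for n=1) → dominates.
Asymptotic: v ~ c₁ sin(πx/2.1644) e^{6.551t} (exponential growth at rate −λ₁ ≈ 6.551).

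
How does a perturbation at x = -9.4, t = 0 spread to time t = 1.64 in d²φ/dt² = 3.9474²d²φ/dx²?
Domain of influence: [-15.873736, -2.926264]. Data at x = -9.4 spreads outward at speed 3.9474.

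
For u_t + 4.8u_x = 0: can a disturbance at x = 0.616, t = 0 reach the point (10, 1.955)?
Yes. The characteristic through (10, 1.955) passes through x = 0.616.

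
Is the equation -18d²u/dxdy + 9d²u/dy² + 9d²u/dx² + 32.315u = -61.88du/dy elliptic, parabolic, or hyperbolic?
Rewriting in standard form: 9d²u/dx² - 18d²u/dxdy + 9d²u/dy² + 61.88du/dy + 32.315u = 0. Computing B² - 4AC with A = 9, B = -18, C = 9: discriminant = 0 (zero). Answer: parabolic.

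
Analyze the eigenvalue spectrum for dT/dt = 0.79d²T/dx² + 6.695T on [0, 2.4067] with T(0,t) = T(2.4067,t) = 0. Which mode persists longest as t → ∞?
Eigenvalues: λₙ = 0.79n²π²/2.4067² - 6.695.
First three modes:
  n=1: λ₁ = 0.79π²/2.4067² - 6.695 ≈ -5.349
  n=2: λ₂ = 3.16π²/2.4067² - 6.695 ≈ -1.311
  n=3: λ₃ = 7.11π²/2.4067² - 6.695 ≈ 5.42
Since 0.79π²/2.4067² ≈ 1.346 < 6.695, λ₁ < 0.
The n=1 mode grows fastest (−λₙ is largest for n=1) → dominates.
Asymptotic: T ~ c₁ sin(πx/2.4067) e^{5.349t} (exponential growth at rate −λ₁ ≈ 5.349).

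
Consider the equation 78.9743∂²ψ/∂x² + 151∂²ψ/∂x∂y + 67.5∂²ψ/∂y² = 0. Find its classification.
Hyperbolic. (A = 78.9743, B = 151, C = 67.5 gives B² - 4AC = 1477.939.)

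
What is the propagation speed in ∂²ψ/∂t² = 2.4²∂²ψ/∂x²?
Speed = 2.4. Information travels along characteristics x = x₀ ± 2.4t.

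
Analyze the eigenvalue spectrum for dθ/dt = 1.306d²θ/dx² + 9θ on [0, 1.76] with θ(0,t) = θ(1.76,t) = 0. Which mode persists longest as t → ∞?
Eigenvalues: λₙ = 1.306n²π²/1.76² - 9.
First three modes:
  n=1: λ₁ = 1.306π²/1.76² - 9 ≈ -4.839
  n=2: λ₂ = 5.224π²/1.76² - 9 ≈ 7.645
  n=3: λ₃ = 11.754π²/1.76² - 9 ≈ 28.451
Since 1.306π²/1.76² ≈ 4.161 < 9, λ₁ < 0.
The n=1 mode grows fastest (−λₙ is largest for n=1) → dominates.
Asymptotic: θ ~ c₁ sin(πx/1.76) e^{4.839t} (exponential growth at rate −λ₁ ≈ 4.839).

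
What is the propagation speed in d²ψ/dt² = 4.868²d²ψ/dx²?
Speed = 4.868. Information travels along characteristics x = x₀ ± 4.868t.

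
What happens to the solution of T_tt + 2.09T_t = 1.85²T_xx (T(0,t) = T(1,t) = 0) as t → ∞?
T → 0. Damping (γ=2.09) dissipates energy; oscillations decay exponentially.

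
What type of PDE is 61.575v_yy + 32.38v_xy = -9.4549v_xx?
Rewriting in standard form: 9.4549v_xx + 32.38v_xy + 61.575v_yy = 0. With A = 9.4549, B = 32.38, C = 61.575, the discriminant is -1280.27747. This is an elliptic PDE.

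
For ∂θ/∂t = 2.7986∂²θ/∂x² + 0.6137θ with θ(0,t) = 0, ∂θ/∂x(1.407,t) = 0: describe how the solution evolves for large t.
θ → 0. Diffusion dominates reaction (r=0.6137 < κπ²/(4L²)≈3.49); solution decays.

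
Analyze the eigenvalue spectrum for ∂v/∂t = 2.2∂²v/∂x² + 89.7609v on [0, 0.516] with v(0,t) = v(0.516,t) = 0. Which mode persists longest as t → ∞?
Eigenvalues: λₙ = 2.2n²π²/0.516² - 89.7609.
First three modes:
  n=1: λ₁ = 2.2π²/0.516² - 89.7609 ≈ -8.211
  n=2: λ₂ = 8.8π²/0.516² - 89.7609 ≈ 236.438
  n=3: λ₃ = 19.8π²/0.516² - 89.7609 ≈ 644.188
Since 2.2π²/0.516² ≈ 81.55 < 89.7609, λ₁ < 0.
The n=1 mode grows fastest (−λₙ is largest for n=1) → dominates.
Asymptotic: v ~ c₁ sin(πx/0.516) e^{8.211t} (exponential growth at rate −λ₁ ≈ 8.211).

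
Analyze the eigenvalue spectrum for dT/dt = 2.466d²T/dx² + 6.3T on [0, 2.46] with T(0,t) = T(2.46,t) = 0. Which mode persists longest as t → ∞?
Eigenvalues: λₙ = 2.466n²π²/2.46² - 6.3.
First three modes:
  n=1: λ₁ = 2.466π²/2.46² - 6.3 ≈ -2.278
  n=2: λ₂ = 9.864π²/2.46² - 6.3 ≈ 9.787
  n=3: λ₃ = 22.194π²/2.46² - 6.3 ≈ 29.896
Since 2.466π²/2.46² ≈ 4.022 < 6.3, λ₁ < 0.
The n=1 mode grows fastest (−λₙ is largest for n=1) → dominates.
Asymptotic: T ~ c₁ sin(πx/2.46) e^{2.278t} (exponential growth at rate −λ₁ ≈ 2.278).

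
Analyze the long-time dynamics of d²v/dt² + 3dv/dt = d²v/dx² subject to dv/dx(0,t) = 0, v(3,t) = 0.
Long-time behavior: v → 0. Damping (γ=3) dissipates energy; oscillations decay exponentially.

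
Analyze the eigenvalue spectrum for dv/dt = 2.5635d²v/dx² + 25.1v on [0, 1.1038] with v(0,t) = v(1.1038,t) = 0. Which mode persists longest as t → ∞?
Eigenvalues: λₙ = 2.5635n²π²/1.1038² - 25.1.
First three modes:
  n=1: λ₁ = 2.5635π²/1.1038² - 25.1 ≈ -4.334
  n=2: λ₂ = 10.254π²/1.1038² - 25.1 ≈ 57.964
  n=3: λ₃ = 23.0715π²/1.1038² - 25.1 ≈ 161.794
Since 2.5635π²/1.1038² ≈ 20.766 < 25.1, λ₁ < 0.
The n=1 mode grows fastest (−λₙ is largest for n=1) → dominates.
Asymptotic: v ~ c₁ sin(πx/1.1038) e^{4.334t} (exponential growth at rate −λ₁ ≈ 4.334).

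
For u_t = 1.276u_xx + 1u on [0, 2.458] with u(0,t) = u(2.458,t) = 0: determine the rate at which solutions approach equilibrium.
Eigenvalues: λₙ = 1.276n²π²/2.458² - 1.
First three modes:
  n=1: λ₁ = 1.276π²/2.458² - 1 ≈ 1.084
  n=2: λ₂ = 5.104π²/2.458² - 1 ≈ 7.338
  n=3: λ₃ = 11.484π²/2.458² - 1 ≈ 17.76
Since 1.276π²/2.458² ≈ 2.084 > 1, all λₙ > 0.
The n=1 mode decays slowest → dominates as t → ∞.
Asymptotic: u ~ c₁ sin(πx/2.458) e^{-λ₁t} with decay rate λ₁ ≈ 1.084.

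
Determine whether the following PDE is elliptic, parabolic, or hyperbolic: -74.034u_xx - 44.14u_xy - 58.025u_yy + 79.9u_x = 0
Coefficients: A = -74.034, B = -44.14, C = -58.025. B² - 4AC = -15234.9518, which is negative, so the equation is elliptic.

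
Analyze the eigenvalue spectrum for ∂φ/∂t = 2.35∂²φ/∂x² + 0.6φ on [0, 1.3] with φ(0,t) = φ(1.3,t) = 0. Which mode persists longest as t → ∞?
Eigenvalues: λₙ = 2.35n²π²/1.3² - 0.6.
First three modes:
  n=1: λ₁ = 2.35π²/1.3² - 0.6 ≈ 13.124
  n=2: λ₂ = 9.4π²/1.3² - 0.6 ≈ 54.296
  n=3: λ₃ = 21.15π²/1.3² - 0.6 ≈ 122.916
Since 2.35π²/1.3² ≈ 13.724 > 0.6, all λₙ > 0.
The n=1 mode decays slowest → dominates as t → ∞.
Asymptotic: φ ~ c₁ sin(πx/1.3) e^{-λ₁t} with decay rate λ₁ ≈ 13.124.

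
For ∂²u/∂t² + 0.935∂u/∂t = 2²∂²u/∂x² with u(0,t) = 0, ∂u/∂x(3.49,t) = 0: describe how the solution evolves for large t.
u → 0. Damping (γ=0.935) dissipates energy; oscillations decay exponentially.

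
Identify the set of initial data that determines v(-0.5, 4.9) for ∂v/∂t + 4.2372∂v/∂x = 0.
A single point: x = -21.26228. The characteristic through (-0.5, 4.9) is x - 4.2372t = const, so x = -0.5 - 4.2372·4.9 = -21.26228.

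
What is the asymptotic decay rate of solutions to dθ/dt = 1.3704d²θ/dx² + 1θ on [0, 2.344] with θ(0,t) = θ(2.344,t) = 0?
Eigenvalues: λₙ = 1.3704n²π²/2.344² - 1.
First three modes:
  n=1: λ₁ = 1.3704π²/2.344² - 1 ≈ 1.462
  n=2: λ₂ = 5.4816π²/2.344² - 1 ≈ 8.847
  n=3: λ₃ = 12.3336π²/2.344² - 1 ≈ 21.155
Since 1.3704π²/2.344² ≈ 2.462 > 1, all λₙ > 0.
The n=1 mode decays slowest → dominates as t → ∞.
Asymptotic: θ ~ c₁ sin(πx/2.344) e^{-λ₁t} with decay rate λ₁ ≈ 1.462.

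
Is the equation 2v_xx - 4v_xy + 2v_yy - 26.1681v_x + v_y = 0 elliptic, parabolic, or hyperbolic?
Computing B² - 4AC with A = 2, B = -4, C = 2: discriminant = 0 (zero). Answer: parabolic.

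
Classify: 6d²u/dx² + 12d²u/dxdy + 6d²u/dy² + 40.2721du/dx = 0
Parabolic (discriminant = 0).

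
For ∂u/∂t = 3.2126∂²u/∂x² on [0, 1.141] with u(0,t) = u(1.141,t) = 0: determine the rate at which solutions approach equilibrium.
Eigenvalues: λₙ = 3.2126n²π²/1.141².
First three modes:
  n=1: λ₁ = 3.2126π²/1.141² ≈ 24.355
  n=2: λ₂ = 12.8504π²/1.141² ≈ 97.419 (4× faster decay)
  n=3: λ₃ = 28.9134π²/1.141² ≈ 219.193 (9× faster decay)
As t → ∞, higher modes decay exponentially faster. The n=1 mode dominates: u ~ c₁ sin(πx/1.141) e^{-λ₁t}.
Decay rate: λ₁ = 3.2126π²/1.141² ≈ 24.355.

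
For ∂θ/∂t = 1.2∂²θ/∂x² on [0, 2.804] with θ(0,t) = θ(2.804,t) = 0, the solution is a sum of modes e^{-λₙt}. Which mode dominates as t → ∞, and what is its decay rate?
Eigenvalues: λₙ = 1.2n²π²/2.804².
First three modes:
  n=1: λ₁ = 1.2π²/2.804² ≈ 1.506
  n=2: λ₂ = 4.8π²/2.804² ≈ 6.025 (4× faster decay)
  n=3: λ₃ = 10.8π²/2.804² ≈ 13.557 (9× faster decay)
As t → ∞, higher modes decay exponentially faster. The n=1 mode dominates: θ ~ c₁ sin(πx/2.804) e^{-λ₁t}.
Decay rate: λ₁ = 1.2π²/2.804² ≈ 1.506.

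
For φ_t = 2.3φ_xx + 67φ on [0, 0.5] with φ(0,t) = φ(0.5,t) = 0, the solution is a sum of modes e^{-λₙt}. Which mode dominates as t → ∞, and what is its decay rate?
Eigenvalues: λₙ = 2.3n²π²/0.5² - 67.
First three modes:
  n=1: λ₁ = 2.3π²/0.5² - 67 ≈ 23.8
  n=2: λ₂ = 9.2π²/0.5² - 67 ≈ 296.201
  n=3: λ₃ = 20.7π²/0.5² - 67 ≈ 750.203
Since 2.3π²/0.5² ≈ 90.8 > 67, all λₙ > 0.
The n=1 mode decays slowest → dominates as t → ∞.
Asymptotic: φ ~ c₁ sin(πx/0.5) e^{-λ₁t} with decay rate λ₁ ≈ 23.8.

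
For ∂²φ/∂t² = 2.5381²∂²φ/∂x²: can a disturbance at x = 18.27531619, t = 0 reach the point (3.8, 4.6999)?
No. The domain of dependence is [-8.12881619, 15.72881619], and 18.27531619 is outside this interval.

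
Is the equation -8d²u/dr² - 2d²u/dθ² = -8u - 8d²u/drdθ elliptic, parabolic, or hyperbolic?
Rewriting in standard form: -8d²u/dr² + 8d²u/drdθ - 2d²u/dθ² + 8u = 0. Computing B² - 4AC with A = -8, B = 8, C = -2: discriminant = 0 (zero). Answer: parabolic.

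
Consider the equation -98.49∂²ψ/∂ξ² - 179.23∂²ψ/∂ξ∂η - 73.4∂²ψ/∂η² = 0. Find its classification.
Hyperbolic. (A = -98.49, B = -179.23, C = -73.4 gives B² - 4AC = 3206.7289.)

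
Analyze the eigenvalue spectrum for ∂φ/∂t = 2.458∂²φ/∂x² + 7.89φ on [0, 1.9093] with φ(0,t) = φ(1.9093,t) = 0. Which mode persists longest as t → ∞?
Eigenvalues: λₙ = 2.458n²π²/1.9093² - 7.89.
First three modes:
  n=1: λ₁ = 2.458π²/1.9093² - 7.89 ≈ -1.235
  n=2: λ₂ = 9.832π²/1.9093² - 7.89 ≈ 18.729
  n=3: λ₃ = 22.122π²/1.9093² - 7.89 ≈ 52.003
Since 2.458π²/1.9093² ≈ 6.655 < 7.89, λ₁ < 0.
The n=1 mode grows fastest (−λₙ is largest for n=1) → dominates.
Asymptotic: φ ~ c₁ sin(πx/1.9093) e^{1.235t} (exponential growth at rate −λ₁ ≈ 1.235).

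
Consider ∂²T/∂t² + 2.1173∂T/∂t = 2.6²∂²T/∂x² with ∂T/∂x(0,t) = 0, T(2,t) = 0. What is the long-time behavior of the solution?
As t → ∞, T → 0. Damping (γ=2.1173) dissipates energy; oscillations decay exponentially.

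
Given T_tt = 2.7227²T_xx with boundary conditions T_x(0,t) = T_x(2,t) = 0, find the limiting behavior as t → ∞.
T oscillates about a mean that drifts linearly in t (generically unbounded; no decay). There is no damping, so the nonconstant modes persist as standing waves (energy conserved, no decay). But with Neumann conditions at both ends the constant mode has eigenvalue 0: the spatial mean M(t) of T satisfies M'' = 0, so M(t) = M(0) + M'(0)·t. Unless the initial velocity has zero mean (∫T_t(x,0)dx = 0), the solution grows linearly in t (unbounded, though not exponentially); if it does have zero mean, the solution stays bounded and simply oscillates.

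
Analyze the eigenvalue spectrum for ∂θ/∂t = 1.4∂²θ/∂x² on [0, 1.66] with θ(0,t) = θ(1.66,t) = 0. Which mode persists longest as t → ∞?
Eigenvalues: λₙ = 1.4n²π²/1.66².
First three modes:
  n=1: λ₁ = 1.4π²/1.66² ≈ 5.014
  n=2: λ₂ = 5.6π²/1.66² ≈ 20.057 (4× faster decay)
  n=3: λ₃ = 12.6π²/1.66² ≈ 45.129 (9× faster decay)
As t → ∞, higher modes decay exponentially faster. The n=1 mode dominates: θ ~ c₁ sin(πx/1.66) e^{-λ₁t}.
Decay rate: λ₁ = 1.4π²/1.66² ≈ 5.014.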